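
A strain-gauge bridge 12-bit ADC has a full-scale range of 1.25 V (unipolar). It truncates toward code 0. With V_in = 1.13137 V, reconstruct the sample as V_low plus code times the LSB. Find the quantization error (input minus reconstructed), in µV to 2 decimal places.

LSB = 1.25/2^12 = 305.18 µV.
(1.13137 − 0)/0.000305176 = 3707.2732; ⌊·⌋ gives code 3707.
V_rec = 0 + 3707·0.000305176 = 1.1312866 V.
Difference: 8.33789e-05 V → 83.38 µV.

83.38 µV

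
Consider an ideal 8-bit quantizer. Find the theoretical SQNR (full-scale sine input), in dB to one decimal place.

49.9 dB

SNR ≈ 6.02·N + 1.76 dB = 6.02·8 + 1.76 = 49.92 dB.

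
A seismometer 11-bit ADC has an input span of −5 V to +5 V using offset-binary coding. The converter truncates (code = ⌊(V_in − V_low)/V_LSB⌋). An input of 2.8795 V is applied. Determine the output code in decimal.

LSB = 10 V / 2048 = 4.883 mV.
(2.8795 − (−5)) / 0.00488281 = 1613.722 LSBs.
Floor → code 1613.

code 1613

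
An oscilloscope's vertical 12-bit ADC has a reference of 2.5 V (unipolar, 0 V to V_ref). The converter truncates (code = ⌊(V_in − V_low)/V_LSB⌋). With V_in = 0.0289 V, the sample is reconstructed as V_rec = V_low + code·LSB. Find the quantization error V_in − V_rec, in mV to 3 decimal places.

Step size: 2.5 V ÷ 2^12 = 0.610 mV.
(V_in − V_low)/LSB = (0.0289 − 0)/0.000610352 = 47.3498 → code 47 (floor).
V_rec = 0 + 47·0.000610352 = 0.028686523 V.
Difference: 0.000213477 V → 0.213 mV.

0.213 mV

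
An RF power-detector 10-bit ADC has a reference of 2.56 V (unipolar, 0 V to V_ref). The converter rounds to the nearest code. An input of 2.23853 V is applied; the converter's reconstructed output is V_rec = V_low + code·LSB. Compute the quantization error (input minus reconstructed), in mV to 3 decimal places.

Step size: 2.56 V ÷ 2^10 = 2.500 mV.
(2.23853 − 0)/0.0025 = 895.4120; round gives code 895.
Code 895 maps back to 0 + 895×0.0025 V = 2.2375 V.
Difference: 0.00103 V → 1.030 mV.

1.030 mV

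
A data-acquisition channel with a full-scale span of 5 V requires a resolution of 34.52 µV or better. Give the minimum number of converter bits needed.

18 bits

Number of steps required ≥ 5 V / 34.52 µV = 144843.57.
Need 2^N ≥ 144843.57; 2^17 = 131072, 2^18 = 262144.
Minimum N = 18.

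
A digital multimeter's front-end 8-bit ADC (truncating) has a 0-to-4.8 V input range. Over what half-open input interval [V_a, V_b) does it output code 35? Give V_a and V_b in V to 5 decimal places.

[0.65625 V, 0.67500 V)

LSB = 4.8/2^8 = 18.750 mV.
V_a = V_low + 35·LSB = 0.65625 V; V_b = V_low + 36·LSB = 0.675 V.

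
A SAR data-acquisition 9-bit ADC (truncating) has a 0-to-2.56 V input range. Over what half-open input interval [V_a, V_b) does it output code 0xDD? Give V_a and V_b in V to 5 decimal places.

[1.10500 V, 1.11000 V)

LSB = 2.56/2^9 = 5.000 mV.
Code 0xDD = 221 decimal.
V_a = V_low + 221·LSB = 1.105 V; V_b = V_low + 222·LSB = 1.11 V.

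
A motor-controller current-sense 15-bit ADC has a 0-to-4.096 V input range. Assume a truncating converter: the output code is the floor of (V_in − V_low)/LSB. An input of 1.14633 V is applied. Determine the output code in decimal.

code 9170

Full-scale span = 4.096 V; LSB = 4.096/2^15 = 125.00 µV.
(1.14633 − 0) / 0.000125 = 9170.640 LSBs.
⌊·⌋(9170.640) = 9170.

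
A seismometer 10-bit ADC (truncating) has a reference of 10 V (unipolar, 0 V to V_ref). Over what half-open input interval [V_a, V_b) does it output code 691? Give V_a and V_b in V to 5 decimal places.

[6.74805 V, 6.75781 V)

LSB = 10/2^10 = 9.766 mV.
V_a = V_low + 691·LSB = 6.74805 V; V_b = V_low + 692·LSB = 6.75781 V.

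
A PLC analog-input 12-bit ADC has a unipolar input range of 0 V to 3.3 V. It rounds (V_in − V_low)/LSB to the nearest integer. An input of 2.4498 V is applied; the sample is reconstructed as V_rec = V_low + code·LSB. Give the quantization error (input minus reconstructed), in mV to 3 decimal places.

One LSB is 3.3 V / 4096 = 0.806 mV.
Scaled input = 3040.7215 LSBs, so code = 3041.
Code 3041 maps back to 0 + 3041×0.000805664 V = 2.4500244 V.
Error = 2.4498 − 2.4500244 = -0.000224414 V = -0.224 mV.

-0.224 mV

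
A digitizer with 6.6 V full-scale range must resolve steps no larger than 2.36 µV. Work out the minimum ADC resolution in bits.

Number of steps required ≥ 6.6 V / 2.36 µV = 2796610.17.
Need 2^N ≥ 2796610.17; 2^21 = 2097152, 2^22 = 4194304.
Minimum N = 22.

22 bits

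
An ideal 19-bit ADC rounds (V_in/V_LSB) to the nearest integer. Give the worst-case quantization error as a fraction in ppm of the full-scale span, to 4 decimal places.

Rounding → worst-case error = ½ LSB = V_FS/2^20, so 1e+06/1048576 = 0.953674 ppm of full scale.

0.9537 ppm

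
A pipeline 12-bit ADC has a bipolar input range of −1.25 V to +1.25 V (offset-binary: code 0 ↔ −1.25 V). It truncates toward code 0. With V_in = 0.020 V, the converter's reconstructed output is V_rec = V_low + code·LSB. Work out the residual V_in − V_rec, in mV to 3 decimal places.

0.469 mV

One LSB is 2.5 V / 4096 = 0.610 mV.
Scaled input = 2080.7680 LSBs, so code = 2080.
Code 2080 maps back to (−1.25) + 2080×0.000610352 V = 0.01953125 V.
Error = 0.020 − 0.01953125 = 0.00046875 V = 0.469 mV.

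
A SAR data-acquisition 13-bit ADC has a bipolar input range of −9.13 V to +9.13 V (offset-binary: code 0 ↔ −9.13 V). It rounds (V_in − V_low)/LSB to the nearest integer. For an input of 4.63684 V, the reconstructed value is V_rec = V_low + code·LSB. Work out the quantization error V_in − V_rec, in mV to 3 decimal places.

One LSB is 18.26 V / 8192 = 2.229 mV.
(V_in − V_low)/LSB = (4.63684 − (−9.13))/0.002229 = 6176.2296 → code 6176 (round).
Reconstructed: 4.6363281 V.
V_in − V_rec = 0.000511875 V = 0.512 mV.

0.512 mV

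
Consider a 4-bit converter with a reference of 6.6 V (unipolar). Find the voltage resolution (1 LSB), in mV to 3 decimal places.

Full-scale span = 6.6 V.
LSB = 6.6 / 2^4 = 6.6 / 16 = 0.4125 V = 412.500 mV.

412.500 mV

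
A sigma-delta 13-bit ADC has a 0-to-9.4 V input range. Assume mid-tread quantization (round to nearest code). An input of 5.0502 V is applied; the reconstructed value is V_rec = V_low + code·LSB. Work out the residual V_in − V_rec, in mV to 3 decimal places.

0.224 mV

Step size: 9.4 V ÷ 2^13 = 1.147 mV.
(V_in − V_low)/LSB = (5.0502 − 0)/0.00114746 = 4401.1956 → code 4401 (round).
Reconstructed: 5.0499756 V.
Difference: 0.000224414 V → 0.224 mV.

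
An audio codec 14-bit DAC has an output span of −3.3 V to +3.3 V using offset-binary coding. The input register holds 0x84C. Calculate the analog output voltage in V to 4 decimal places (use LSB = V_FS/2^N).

-2.4444 V

LSB = 6.6 V / 2^14 = 402.83 µV.
Code 0x84C = 2124 decimal.
V_out = (−3.3) + 2124 × 0.000402832 V = -2.44438 V.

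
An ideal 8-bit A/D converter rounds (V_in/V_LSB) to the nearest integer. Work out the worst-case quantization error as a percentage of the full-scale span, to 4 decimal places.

0.1953 %

Rounding → worst-case error = ½ LSB = V_FS/2^9, so 100/512 = 0.195312 % of full scale.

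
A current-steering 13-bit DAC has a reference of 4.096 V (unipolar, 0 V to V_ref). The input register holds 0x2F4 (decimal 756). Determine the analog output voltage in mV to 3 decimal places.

378.000 mV

LSB = 4.096 V / 2^13 = 0.500 mV.
Code 0x2F4 = 756 decimal.
V_out = 0 + 756 × 0.0005 V = 0.378 V.
= 378.000 mV.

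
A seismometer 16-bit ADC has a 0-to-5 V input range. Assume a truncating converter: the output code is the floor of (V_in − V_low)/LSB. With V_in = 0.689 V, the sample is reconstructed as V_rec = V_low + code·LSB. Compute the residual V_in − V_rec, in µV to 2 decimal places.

LSB = 5/2^16 = 76.29 µV.
(V_in − V_low)/LSB = (0.689 − 0)/7.62939e-05 = 9030.8608 → code 9030 (floor).
V_rec = 0 + 9030·7.62939e-05 = 0.68893433 V.
Difference: 6.56738e-05 V → 65.67 µV.

65.67 µV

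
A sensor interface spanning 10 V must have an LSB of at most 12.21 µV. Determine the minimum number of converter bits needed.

Number of steps required ≥ 10 V / 12.21 µV = 819000.82.
Need 2^N ≥ 819000.82; 2^19 = 524288, 2^20 = 1048576.
Minimum N = 20.

20 bits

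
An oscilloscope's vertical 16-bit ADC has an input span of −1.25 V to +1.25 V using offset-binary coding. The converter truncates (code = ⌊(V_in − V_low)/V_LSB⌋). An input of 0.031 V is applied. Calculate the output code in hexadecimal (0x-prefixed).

code 0x832C (decimal 33580)

LSB = 2.5 V / 65536 = 38.15 µV.
Input sits at 33580.646 steps above V_low.
⌊·⌋(33580.646) = 33580.
In hexadecimal (0x-prefixed): 0x832C.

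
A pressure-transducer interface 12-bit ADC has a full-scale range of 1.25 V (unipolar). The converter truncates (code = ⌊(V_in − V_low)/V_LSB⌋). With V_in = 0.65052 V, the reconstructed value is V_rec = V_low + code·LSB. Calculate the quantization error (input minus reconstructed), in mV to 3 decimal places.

0.190 mV

Step size: 1.25 V ÷ 2^12 = 305.18 µV.
(V_in − V_low)/LSB = (0.65052 − 0)/0.000305176 = 2131.6239 → code 2131 (floor).
Code 2131 maps back to 0 + 2131×0.000305176 V = 0.65032959 V.
V_in − V_rec = 0.00019041 V = 0.190 mV.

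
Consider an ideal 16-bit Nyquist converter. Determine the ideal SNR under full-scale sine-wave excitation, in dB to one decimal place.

98.1 dB

SNR ≈ 6.02·N + 1.76 dB = 6.02·16 + 1.76 = 98.08 dB.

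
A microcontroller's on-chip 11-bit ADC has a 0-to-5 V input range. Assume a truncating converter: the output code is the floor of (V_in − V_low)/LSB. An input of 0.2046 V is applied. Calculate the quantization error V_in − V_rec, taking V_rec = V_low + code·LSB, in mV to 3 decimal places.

1.963 mV

One LSB is 5 V / 2048 = 2.441 mV.
(0.2046 − 0)/0.00244141 = 83.8042; ⌊·⌋ gives code 83.
V_rec = 0 + 83·0.00244141 = 0.20263672 V.
V_in − V_rec = 0.00196328 V = 1.963 mV.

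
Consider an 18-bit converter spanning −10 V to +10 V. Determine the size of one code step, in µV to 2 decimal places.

Full-scale span = 20 V.
LSB = 20 / 2^18 = 20 / 262144 = 7.62939e-05 V = 76.29 µV.

76.29 µV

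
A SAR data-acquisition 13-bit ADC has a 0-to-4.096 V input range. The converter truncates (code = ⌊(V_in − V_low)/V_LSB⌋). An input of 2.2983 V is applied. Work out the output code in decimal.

Full-scale span = 4.096 V; LSB = 4.096/2^13 = 0.500 mV.
(V_in − V_low)/LSB = (2.2983 − 0) / 0.0005 = 4596.600.
⌊·⌋(4596.600) = 4596.

code 4596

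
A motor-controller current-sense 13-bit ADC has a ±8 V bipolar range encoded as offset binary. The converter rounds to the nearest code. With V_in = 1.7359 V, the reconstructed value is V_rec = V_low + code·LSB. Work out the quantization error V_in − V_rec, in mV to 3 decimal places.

-0.428 mV

Step size: 16 V ÷ 2^13 = 1.953 mV.
Scaled input = 4984.7808 LSBs, so code = 4985.
V_rec = (−8) + 4985·0.00195312 = 1.7363281 V.
Difference: -0.000428125 V → -0.428 mV.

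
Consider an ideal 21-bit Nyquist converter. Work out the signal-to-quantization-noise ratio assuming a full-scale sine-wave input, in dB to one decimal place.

SNR ≈ 6.02·N + 1.76 dB = 6.02·21 + 1.76 = 128.18 dB.

128.2 dB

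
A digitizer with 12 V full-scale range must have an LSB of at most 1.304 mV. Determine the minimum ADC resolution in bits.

Number of steps required ≥ 12 V / 1.304 mV = 9202.45.
Need 2^N ≥ 9202.45; 2^13 = 8192, 2^14 = 16384.
Minimum N = 14.

14 bits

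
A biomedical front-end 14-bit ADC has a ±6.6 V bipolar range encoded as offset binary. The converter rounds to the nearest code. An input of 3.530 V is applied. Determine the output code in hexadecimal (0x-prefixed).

code 0x311D (decimal 12573)

With 16384 levels over 13.2 V, one step is 0.806 mV.
(3.530 − (−6.6)) / 0.000805664 = 12573.479 LSBs.
round(12573.479) = 12573.
In hexadecimal (0x-prefixed): 0x311D.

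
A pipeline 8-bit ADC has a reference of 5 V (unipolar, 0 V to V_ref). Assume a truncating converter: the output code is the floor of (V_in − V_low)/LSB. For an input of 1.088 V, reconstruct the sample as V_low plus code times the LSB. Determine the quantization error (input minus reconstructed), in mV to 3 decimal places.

Step size: 5 V ÷ 2^8 = 19.531 mV.
(1.088 − 0)/0.0195312 = 55.7056; ⌊·⌋ gives code 55.
V_rec = 0 + 55·0.0195312 = 1.0742188 V.
Difference: 0.0137813 V → 13.781 mV.

13.781 mV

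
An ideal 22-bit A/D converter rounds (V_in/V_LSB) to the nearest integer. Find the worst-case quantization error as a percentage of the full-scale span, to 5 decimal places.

Rounding → worst-case error = ½ LSB = V_FS/2^23, so 100/8388608 = 1.19209e-05 % of full scale.

0.00001 %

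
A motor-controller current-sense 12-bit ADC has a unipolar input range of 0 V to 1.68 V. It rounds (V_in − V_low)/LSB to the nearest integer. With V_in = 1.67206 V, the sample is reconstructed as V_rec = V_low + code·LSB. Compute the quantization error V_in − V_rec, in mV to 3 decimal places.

Step size: 1.68 V ÷ 2^12 = 410.16 µV.
(V_in − V_low)/LSB = (1.67206 − 0)/0.000410156 = 4076.6415 → code 4077 (round).
Code 4077 maps back to 0 + 4077×0.000410156 V = 1.672207 V.
V_in − V_rec = -0.000147031 V = -0.147 mV.

-0.147 mV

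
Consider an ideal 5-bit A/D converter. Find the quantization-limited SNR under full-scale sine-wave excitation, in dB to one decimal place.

SNR ≈ 6.02·N + 1.76 dB = 6.02·5 + 1.76 = 31.86 dB.

31.9 dB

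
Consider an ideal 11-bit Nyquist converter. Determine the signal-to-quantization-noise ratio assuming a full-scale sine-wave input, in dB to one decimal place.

68.0 dB

SNR ≈ 6.02·N + 1.76 dB = 6.02·11 + 1.76 = 67.98 dB.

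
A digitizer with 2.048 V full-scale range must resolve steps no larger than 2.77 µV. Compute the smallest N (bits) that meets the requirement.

Number of steps required ≥ 2.048 V / 2.77 µV = 739350.18.
Need 2^N ≥ 739350.18; 2^19 = 524288, 2^20 = 1048576.
Minimum N = 20.

20 bits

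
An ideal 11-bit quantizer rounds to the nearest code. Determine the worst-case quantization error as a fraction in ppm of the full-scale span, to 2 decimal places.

Rounding → worst-case error = ½ LSB = V_FS/2^12, so 1e+06/4096 = 244.141 ppm of full scale.

244.14 ppm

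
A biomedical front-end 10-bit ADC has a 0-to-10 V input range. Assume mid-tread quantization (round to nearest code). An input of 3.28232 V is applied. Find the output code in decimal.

Full-scale span = 10 V; LSB = 10/2^10 = 9.766 mV.
(3.28232 − 0) / 0.00976562 = 336.110 LSBs.
Round → code 336.

code 336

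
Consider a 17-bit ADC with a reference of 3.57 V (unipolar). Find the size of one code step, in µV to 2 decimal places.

Full-scale span = 3.57 V.
LSB = 3.57 / 2^17 = 3.57 / 131072 = 2.72369e-05 V = 27.24 µV.

27.24 µV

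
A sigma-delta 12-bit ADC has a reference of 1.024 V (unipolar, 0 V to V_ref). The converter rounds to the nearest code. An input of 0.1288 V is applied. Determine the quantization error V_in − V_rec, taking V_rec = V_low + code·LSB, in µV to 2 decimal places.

LSB = 1.024/2^12 = 250.00 µV.
Scaled input = 515.2000 LSBs, so code = 515.
V_rec = 0 + 515·0.00025 = 0.12875 V.
Difference: 5e-05 V → 50.00 µV.

50.00 µV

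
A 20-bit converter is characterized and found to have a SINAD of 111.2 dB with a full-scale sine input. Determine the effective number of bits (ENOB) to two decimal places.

18.18 bits

ENOB = (SINAD − 1.76) / 6.02 = (111.2 − 1.76)/6.02 = 18.179.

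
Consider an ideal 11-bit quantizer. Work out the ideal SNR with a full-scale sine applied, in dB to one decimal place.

68.0 dB

SNR ≈ 6.02·N + 1.76 dB = 6.02·11 + 1.76 = 67.98 dB.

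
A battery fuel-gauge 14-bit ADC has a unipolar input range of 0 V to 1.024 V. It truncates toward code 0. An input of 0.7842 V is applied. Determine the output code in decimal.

code 12547

With 16384 levels over 1.024 V, one step is 62.50 µV.
(0.7842 − 0) / 6.25e-05 = 12547.200 LSBs.
Floor → code 12547.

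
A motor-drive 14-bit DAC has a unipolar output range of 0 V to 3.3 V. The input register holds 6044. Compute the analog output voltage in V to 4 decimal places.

LSB = 3.3 V / 2^14 = 201.42 µV.
V_out = 0 + 6044 × 0.000201416 V = 1.21736 V.

1.2174 V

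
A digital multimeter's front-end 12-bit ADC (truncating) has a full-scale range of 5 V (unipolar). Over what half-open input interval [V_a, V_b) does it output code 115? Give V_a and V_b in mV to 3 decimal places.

[140.381 mV, 141.602 mV)

LSB = 5/2^12 = 1.221 mV.
V_a = V_low + 115·LSB = 0.140381 V; V_b = V_low + 116·LSB = 0.141602 V.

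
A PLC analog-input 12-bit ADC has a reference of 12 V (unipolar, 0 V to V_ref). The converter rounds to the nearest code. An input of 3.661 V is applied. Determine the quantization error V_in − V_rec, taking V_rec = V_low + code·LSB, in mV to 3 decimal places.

-1.109 mV

One LSB is 12 V / 4096 = 2.930 mV.
(3.661 − 0)/0.00292969 = 1249.6213; round gives code 1250.
Code 1250 maps back to 0 + 1250×0.00292969 V = 3.6621094 V.
Error = 3.661 − 3.6621094 = -0.00110937 V = -1.109 mV.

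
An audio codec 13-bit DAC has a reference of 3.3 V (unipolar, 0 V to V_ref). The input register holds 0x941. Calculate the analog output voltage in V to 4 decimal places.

0.9543 V

LSB = 3.3 V / 2^13 = 402.83 µV.
Code 0x941 = 2369 decimal.
V_out = 0 + 2369 × 0.000402832 V = 0.954309 V.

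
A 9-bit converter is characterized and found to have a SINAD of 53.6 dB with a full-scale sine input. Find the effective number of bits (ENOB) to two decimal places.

ENOB = (SINAD − 1.76) / 6.02 = (53.6 − 1.76)/6.02 = 8.611.

8.61 bits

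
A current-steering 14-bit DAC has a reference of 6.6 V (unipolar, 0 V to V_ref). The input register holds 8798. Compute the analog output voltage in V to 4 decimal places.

3.5441 V

LSB = 6.6 V / 2^14 = 402.83 µV.
V_out = 0 + 8798 × 0.000402832 V = 3.54412 V.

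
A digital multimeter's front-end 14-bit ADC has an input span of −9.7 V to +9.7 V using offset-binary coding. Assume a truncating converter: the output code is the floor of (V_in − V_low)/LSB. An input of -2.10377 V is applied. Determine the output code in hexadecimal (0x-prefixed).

code 0x190F (decimal 6415)

LSB = 19.4 V / 16384 = 1.184 mV.
(-2.10377 − (−9.7)) / 0.00118408 = 6415.290 LSBs.
⌊·⌋(6415.290) = 6415.
In hexadecimal (0x-prefixed): 0x190F.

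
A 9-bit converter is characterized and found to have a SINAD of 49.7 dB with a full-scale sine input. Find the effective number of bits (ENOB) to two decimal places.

7.96 bits

ENOB = (SINAD − 1.76) / 6.02 = (49.7 − 1.76)/6.02 = 7.963.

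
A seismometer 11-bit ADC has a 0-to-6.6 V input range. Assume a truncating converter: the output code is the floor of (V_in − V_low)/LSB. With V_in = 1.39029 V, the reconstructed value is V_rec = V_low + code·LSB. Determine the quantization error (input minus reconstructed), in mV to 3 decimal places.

1.325 mV

One LSB is 6.6 V / 2048 = 3.223 mV.
(V_in − V_low)/LSB = (1.39029 − 0)/0.00322266 = 431.4112 → code 431 (floor).
V_rec = 0 + 431·0.00322266 = 1.3889648 V.
Error = 1.39029 − 1.3889648 = 0.00132516 V = 1.325 mV.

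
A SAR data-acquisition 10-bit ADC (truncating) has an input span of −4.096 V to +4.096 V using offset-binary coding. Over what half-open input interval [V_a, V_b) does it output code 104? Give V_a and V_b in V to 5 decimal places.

LSB = 8.192/2^10 = 8.000 mV.
V_a = V_low + 104·LSB = -3.264 V; V_b = V_low + 105·LSB = -3.256 V.

[-3.26400 V, -3.25600 V)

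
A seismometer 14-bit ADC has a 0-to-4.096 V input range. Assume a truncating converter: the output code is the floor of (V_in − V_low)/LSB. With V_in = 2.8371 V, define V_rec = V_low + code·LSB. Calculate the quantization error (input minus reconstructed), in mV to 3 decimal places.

One LSB is 4.096 V / 16384 = 250.00 µV.
(2.8371 − 0)/0.00025 = 11348.4000; ⌊·⌋ gives code 11348.
Code 11348 maps back to 0 + 11348×0.00025 V = 2.837 V.
Difference: 0.0001 V → 0.100 mV.

0.100 mV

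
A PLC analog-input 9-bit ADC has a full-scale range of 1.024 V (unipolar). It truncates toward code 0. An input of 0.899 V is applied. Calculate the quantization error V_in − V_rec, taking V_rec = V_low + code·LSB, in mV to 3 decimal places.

1.000 mV

One LSB is 1.024 V / 512 = 2.000 mV.
Scaled input = 449.5000 LSBs, so code = 449.
V_rec = 0 + 449·0.002 = 0.898 V.
Error = 0.899 − 0.898 = 0.001 V = 1.000 mV.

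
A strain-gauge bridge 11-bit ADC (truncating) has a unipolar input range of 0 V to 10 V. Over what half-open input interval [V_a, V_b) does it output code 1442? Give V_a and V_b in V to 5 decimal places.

[7.04102 V, 7.04590 V)

LSB = 10/2^11 = 4.883 mV.
V_a = V_low + 1442·LSB = 7.04102 V; V_b = V_low + 1443·LSB = 7.0459 V.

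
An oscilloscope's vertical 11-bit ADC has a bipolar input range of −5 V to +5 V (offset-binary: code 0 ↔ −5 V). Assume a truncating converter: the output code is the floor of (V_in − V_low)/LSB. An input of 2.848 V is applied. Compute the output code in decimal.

With 2048 levels over 10 V, one step is 4.883 mV.
(V_in − V_low)/LSB = (2.848 − (−5)) / 0.00488281 = 1607.270.
⌊·⌋(1607.270) = 1607.

code 1607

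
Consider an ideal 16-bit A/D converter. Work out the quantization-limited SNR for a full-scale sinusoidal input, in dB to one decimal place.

98.1 dB

SNR ≈ 6.02·N + 1.76 dB = 6.02·16 + 1.76 = 98.08 dB.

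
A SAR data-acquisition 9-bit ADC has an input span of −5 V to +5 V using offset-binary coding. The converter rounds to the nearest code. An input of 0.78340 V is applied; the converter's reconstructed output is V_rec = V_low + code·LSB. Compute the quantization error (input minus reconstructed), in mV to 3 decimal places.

2.150 mV

LSB = 10/2^9 = 19.531 mV.
Scaled input = 296.1101 LSBs, so code = 296.
Code 296 maps back to (−5) + 296×0.0195312 V = 0.78125 V.
Difference: 0.00215 V → 2.150 mV.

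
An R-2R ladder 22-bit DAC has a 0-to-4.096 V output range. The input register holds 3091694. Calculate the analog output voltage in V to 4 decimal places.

LSB = 4.096 V / 2^22 = 0.98 µV.
V_out = 0 + 3091694 × 9.76563e-07 V = 3.01923 V.

3.0192 V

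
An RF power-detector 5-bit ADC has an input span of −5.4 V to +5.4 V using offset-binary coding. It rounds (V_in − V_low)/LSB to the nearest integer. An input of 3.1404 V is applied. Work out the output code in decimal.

Full-scale span = 10.8 V; LSB = 10.8/2^5 = 337.500 mV.
(V_in − V_low)/LSB = (3.1404 − (−5.4)) / 0.3375 = 25.305.
round(25.305) = 25.

code 25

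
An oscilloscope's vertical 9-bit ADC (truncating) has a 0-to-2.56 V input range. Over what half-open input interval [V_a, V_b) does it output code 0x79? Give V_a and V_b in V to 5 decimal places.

LSB = 2.56/2^9 = 5.000 mV.
Code 0x79 = 121 decimal.
V_a = V_low + 121·LSB = 0.605 V; V_b = V_low + 122·LSB = 0.61 V.

[0.60500 V, 0.61000 V)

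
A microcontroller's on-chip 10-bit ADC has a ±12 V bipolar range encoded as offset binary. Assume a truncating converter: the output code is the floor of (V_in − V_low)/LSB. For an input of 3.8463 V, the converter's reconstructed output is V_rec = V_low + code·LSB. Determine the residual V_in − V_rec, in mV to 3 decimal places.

2.550 mV

One LSB is 24 V / 1024 = 23.438 mV.
(3.8463 − (−12))/0.0234375 = 676.1088; ⌊·⌋ gives code 676.
Code 676 maps back to (−12) + 676×0.0234375 V = 3.84375 V.
V_in − V_rec = 0.00255 V = 2.550 mV.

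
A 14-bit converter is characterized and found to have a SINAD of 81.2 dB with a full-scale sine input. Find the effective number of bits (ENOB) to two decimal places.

ENOB = (SINAD − 1.76) / 6.02 = (81.2 − 1.76)/6.02 = 13.196.

13.20 bits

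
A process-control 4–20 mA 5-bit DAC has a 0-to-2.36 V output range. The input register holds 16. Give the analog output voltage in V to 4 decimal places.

LSB = 2.36 V / 2^5 = 73.750 mV.
V_out = 0 + 16 × 0.07375 V = 1.18 V.

1.1800 V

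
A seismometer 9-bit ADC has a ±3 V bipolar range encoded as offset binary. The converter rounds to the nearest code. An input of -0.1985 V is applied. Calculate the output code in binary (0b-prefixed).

code 0b11101111 (decimal 239)

LSB = 6 V / 512 = 11.719 mV.
(-0.1985 − (−3)) / 0.0117188 = 239.061 LSBs.
Round → code 239.
In binary (0b-prefixed): 0b11101111.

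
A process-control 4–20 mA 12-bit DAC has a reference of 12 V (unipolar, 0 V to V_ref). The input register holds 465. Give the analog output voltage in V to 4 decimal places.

LSB = 12 V / 2^12 = 2.930 mV.
V_out = 0 + 465 × 0.00292969 V = 1.3623 V.

1.3623 V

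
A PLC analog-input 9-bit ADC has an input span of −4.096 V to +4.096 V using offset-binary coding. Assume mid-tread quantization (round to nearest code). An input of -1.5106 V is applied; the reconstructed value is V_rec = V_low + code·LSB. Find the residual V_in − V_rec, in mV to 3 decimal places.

Step size: 8.192 V ÷ 2^9 = 16.000 mV.
(V_in − V_low)/LSB = (-1.5106 − (−4.096))/0.016 = 161.5875 → code 162 (round).
Reconstructed: -1.504 V.
Error = -1.5106 − (−1.504) = -0.0066 V = -6.600 mV.

-6.600 mV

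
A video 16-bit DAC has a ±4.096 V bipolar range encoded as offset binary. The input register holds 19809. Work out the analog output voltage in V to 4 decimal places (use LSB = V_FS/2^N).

-1.6199 V

LSB = 8.192 V / 2^16 = 125.00 µV.
V_out = (−4.096) + 19809 × 0.000125 V = -1.61987 V.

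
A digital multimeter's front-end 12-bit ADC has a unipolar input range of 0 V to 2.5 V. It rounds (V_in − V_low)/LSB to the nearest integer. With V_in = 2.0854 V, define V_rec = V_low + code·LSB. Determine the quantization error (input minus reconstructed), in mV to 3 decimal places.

LSB = 2.5/2^12 = 0.610 mV.
(2.0854 − 0)/0.000610352 = 3416.7194; round gives code 3417.
Reconstructed: 2.0855713 V.
Error = 2.0854 − 2.0855713 = -0.000171289 V = -0.171 mV.

-0.171 mV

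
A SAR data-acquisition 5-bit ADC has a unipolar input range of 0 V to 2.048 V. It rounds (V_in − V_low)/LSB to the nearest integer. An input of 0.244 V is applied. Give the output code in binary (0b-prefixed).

LSB = 2.048 V / 32 = 64.000 mV.
Input sits at 3.812 steps above V_low.
round(3.812) = 4.
In binary (0b-prefixed): 0b100.

code 0b100 (decimal 4)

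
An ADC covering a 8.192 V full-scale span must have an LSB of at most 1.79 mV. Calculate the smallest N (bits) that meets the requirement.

Number of steps required ≥ 8.192 V / 1.79 mV = 4576.54.
Need 2^N ≥ 4576.54; 2^12 = 4096, 2^13 = 8192.
Minimum N = 13.

13 bits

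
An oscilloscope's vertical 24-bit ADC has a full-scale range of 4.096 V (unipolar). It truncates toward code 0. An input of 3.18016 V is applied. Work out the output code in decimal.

With 16777216 levels over 4.096 V, one step is 0.24 µV.
Input sits at 13025935.360 steps above V_low.
⌊·⌋(13025935.360) = 13025935.

code 13025935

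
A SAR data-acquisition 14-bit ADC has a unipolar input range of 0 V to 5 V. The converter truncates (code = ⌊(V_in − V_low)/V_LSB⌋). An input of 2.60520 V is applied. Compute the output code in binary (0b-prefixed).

With 16384 levels over 5 V, one step is 305.18 µV.
(2.60520 − 0) / 0.000305176 = 8536.719 LSBs.
⌊·⌋(8536.719) = 8536.
In binary (0b-prefixed): 0b10000101011000.

code 0b10000101011000 (decimal 8536)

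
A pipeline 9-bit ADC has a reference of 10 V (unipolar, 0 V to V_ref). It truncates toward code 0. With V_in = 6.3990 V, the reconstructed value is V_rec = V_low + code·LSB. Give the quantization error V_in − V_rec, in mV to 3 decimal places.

Step size: 10 V ÷ 2^9 = 19.531 mV.
(V_in − V_low)/LSB = (6.3990 − 0)/0.0195312 = 327.6288 → code 327 (floor).
Reconstructed: 6.3867188 V.
V_in − V_rec = 0.0122813 V = 12.281 mV.

12.281 mV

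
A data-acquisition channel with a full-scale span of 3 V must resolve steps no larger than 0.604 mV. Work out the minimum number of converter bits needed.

13 bits

Number of steps required ≥ 3 V / 0.604 mV = 4966.89.
Need 2^N ≥ 4966.89; 2^12 = 4096, 2^13 = 8192.
Minimum N = 13.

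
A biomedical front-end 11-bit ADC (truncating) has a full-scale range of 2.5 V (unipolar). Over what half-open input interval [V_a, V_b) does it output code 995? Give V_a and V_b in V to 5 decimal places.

[1.21460 V, 1.21582 V)

LSB = 2.5/2^11 = 1.221 mV.
V_a = V_low + 995·LSB = 1.2146 V; V_b = V_low + 996·LSB = 1.21582 V.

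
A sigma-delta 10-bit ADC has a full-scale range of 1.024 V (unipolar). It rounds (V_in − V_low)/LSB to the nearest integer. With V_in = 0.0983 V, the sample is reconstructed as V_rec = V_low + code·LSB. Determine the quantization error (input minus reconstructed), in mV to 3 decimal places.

One LSB is 1.024 V / 1024 = 1.000 mV.
(0.0983 − 0)/0.001 = 98.3000; round gives code 98.
Reconstructed: 0.098 V.
Difference: 0.0003 V → 0.300 mV.

0.300 mV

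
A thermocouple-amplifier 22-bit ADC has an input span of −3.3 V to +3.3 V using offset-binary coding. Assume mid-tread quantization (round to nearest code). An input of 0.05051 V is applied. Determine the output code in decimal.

code 2129251

Full-scale span = 6.6 V; LSB = 6.6/2^22 = 1.57 µV.
(0.05051 − (−3.3)) / 1.57356e-06 = 2129251.136 LSBs.
So the output code is 2129251.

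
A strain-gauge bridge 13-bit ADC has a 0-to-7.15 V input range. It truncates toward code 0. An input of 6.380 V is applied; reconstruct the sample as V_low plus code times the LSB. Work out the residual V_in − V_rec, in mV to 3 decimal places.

0.685 mV

Step size: 7.15 V ÷ 2^13 = 0.873 mV.
Scaled input = 7309.7846 LSBs, so code = 7309.
V_rec = 0 + 7309·0.000872803 = 6.3793152 V.
Difference: 0.000684814 V → 0.685 mV.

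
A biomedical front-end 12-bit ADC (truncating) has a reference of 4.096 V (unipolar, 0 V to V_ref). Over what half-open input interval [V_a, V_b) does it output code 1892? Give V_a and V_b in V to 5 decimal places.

LSB = 4.096/2^12 = 1.000 mV.
V_a = V_low + 1892·LSB = 1.892 V; V_b = V_low + 1893·LSB = 1.893 V.

[1.89200 V, 1.89300 V)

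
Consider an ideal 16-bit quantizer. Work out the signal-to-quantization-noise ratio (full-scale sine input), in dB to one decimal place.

SNR ≈ 6.02·N + 1.76 dB = 6.02·16 + 1.76 = 98.08 dB.

98.1 dB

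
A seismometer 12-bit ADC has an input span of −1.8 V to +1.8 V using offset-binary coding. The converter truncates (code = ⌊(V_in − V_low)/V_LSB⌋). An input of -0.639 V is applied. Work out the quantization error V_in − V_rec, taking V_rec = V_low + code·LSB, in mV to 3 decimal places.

0.844 mV

One LSB is 3.6 V / 4096 = 0.879 mV.
(-0.639 − (−1.8))/0.000878906 = 1320.9600; ⌊·⌋ gives code 1320.
Code 1320 maps back to (−1.8) + 1320×0.000878906 V = -0.63984375 V.
Error = -0.639 − (−0.63984375) = 0.00084375 V = 0.844 mV.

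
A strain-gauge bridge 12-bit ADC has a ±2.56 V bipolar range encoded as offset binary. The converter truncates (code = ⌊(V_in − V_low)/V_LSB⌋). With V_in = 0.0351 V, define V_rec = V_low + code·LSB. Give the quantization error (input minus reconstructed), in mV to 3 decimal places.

One LSB is 5.12 V / 4096 = 1.250 mV.
(V_in − V_low)/LSB = (0.0351 − (−2.56))/0.00125 = 2076.0800 → code 2076 (floor).
V_rec = (−2.56) + 2076·0.00125 = 0.035 V.
Error = 0.0351 − 0.035 = 0.0001 V = 0.100 mV.

0.100 mV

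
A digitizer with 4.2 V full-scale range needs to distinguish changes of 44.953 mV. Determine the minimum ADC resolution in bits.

Number of steps required ≥ 4.2 V / 44.953 mV = 93.43.
Need 2^N ≥ 93.43; 2^6 = 64, 2^7 = 128.
Minimum N = 7.

7 bits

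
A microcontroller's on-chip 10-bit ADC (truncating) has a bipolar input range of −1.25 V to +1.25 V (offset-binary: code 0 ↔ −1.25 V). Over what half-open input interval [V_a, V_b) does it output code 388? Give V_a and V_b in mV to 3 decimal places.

[-302.734 mV, -300.293 mV)

LSB = 2.5/2^10 = 2.441 mV.
V_a = V_low + 388·LSB = -0.302734 V; V_b = V_low + 389·LSB = -0.300293 V.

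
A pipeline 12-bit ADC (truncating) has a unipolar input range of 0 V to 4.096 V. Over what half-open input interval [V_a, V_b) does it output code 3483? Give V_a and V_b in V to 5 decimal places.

LSB = 4.096/2^12 = 1.000 mV.
V_a = V_low + 3483·LSB = 3.483 V; V_b = V_low + 3484·LSB = 3.484 V.

[3.48300 V, 3.48400 V)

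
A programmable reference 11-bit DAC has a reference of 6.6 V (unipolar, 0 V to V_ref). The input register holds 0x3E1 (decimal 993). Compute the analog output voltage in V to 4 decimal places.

3.2001 V

LSB = 6.6 V / 2^11 = 3.223 mV.
Code 0x3E1 = 993 decimal.
V_out = 0 + 993 × 0.00322266 V = 3.2001 V.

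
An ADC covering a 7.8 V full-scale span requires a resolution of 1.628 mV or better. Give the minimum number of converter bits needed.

Number of steps required ≥ 7.8 V / 1.628 mV = 4791.15.
Need 2^N ≥ 4791.15; 2^12 = 4096, 2^13 = 8192.
Minimum N = 13.

13 bits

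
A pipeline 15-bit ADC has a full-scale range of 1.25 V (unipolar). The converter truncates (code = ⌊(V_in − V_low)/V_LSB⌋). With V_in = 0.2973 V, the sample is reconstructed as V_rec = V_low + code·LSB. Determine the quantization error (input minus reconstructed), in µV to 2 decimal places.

20.64 µV

One LSB is 1.25 V / 32768 = 38.15 µV.
(0.2973 − 0)/3.8147e-05 = 7793.5411; ⌊·⌋ gives code 7793.
Code 7793 maps back to 0 + 7793×3.8147e-05 V = 0.29727936 V.
Error = 0.2973 − 0.29727936 = 2.06421e-05 V = 20.64 µV.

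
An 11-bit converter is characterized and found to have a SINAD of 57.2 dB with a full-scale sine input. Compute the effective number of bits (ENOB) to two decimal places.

9.21 bits

ENOB = (SINAD − 1.76) / 6.02 = (57.2 − 1.76)/6.02 = 9.209.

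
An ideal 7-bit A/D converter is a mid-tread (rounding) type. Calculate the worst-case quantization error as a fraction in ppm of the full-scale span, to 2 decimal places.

3906.25 ppm

Rounding → worst-case error = ½ LSB = V_FS/2^8, so 1e+06/256 = 3906.25 ppm of full scale.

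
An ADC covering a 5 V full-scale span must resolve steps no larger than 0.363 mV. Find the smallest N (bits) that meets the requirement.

Number of steps required ≥ 5 V / 0.363 mV = 13774.10.
Need 2^N ≥ 13774.10; 2^13 = 8192, 2^14 = 16384.
Minimum N = 14.

14 bits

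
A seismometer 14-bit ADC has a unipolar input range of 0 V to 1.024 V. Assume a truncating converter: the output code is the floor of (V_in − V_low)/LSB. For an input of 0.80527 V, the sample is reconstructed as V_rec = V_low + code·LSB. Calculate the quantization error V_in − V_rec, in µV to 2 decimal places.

LSB = 1.024/2^14 = 62.50 µV.
Scaled input = 12884.3200 LSBs, so code = 12884.
Reconstructed: 0.80525 V.
Difference: 2e-05 V → 20.00 µV.

20.00 µV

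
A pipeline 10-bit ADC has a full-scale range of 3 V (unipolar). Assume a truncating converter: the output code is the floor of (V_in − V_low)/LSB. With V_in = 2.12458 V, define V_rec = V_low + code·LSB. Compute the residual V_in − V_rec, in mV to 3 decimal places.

One LSB is 3 V / 1024 = 2.930 mV.
Scaled input = 725.1900 LSBs, so code = 725.
Code 725 maps back to 0 + 725×0.00292969 V = 2.1240234 V.
Difference: 0.000556562 V → 0.557 mV.

0.557 mV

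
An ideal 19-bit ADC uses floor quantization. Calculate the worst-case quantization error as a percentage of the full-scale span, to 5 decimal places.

0.00019 %

Truncating → worst-case error = 1 LSB = V_FS/2^19, so 100/524288 = 0.000190735 % of full scale.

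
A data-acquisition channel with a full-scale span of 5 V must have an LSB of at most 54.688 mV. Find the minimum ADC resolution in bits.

Number of steps required ≥ 5 V / 54.688 mV = 91.43.
Need 2^N ≥ 91.43; 2^6 = 64, 2^7 = 128.
Minimum N = 7.

7 bits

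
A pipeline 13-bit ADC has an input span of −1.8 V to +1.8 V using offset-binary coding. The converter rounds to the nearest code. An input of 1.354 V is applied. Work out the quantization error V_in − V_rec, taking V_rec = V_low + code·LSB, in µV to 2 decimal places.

44.92 µV

LSB = 3.6/2^13 = 439.45 µV.
Scaled input = 7177.1022 LSBs, so code = 7177.
Reconstructed: 1.3539551 V.
Error = 1.354 − 1.3539551 = 4.49219e-05 V = 44.92 µV.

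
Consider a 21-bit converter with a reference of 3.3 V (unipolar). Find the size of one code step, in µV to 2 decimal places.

Full-scale span = 3.3 V.
LSB = 3.3 / 2^21 = 3.3 / 2097152 = 1.57356e-06 V = 1.57 µV.

1.57 µV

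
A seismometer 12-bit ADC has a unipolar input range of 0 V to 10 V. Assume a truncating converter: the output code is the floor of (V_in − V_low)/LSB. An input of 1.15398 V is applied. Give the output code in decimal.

Full-scale span = 10 V; LSB = 10/2^12 = 2.441 mV.
Input sits at 472.670 steps above V_low.
⌊·⌋(472.670) = 472.

code 472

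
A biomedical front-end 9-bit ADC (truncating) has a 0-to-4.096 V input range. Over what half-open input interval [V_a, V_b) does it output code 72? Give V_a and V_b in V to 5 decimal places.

LSB = 4.096/2^9 = 8.000 mV.
V_a = V_low + 72·LSB = 0.576 V; V_b = V_low + 73·LSB = 0.584 V.

[0.57600 V, 0.58400 V)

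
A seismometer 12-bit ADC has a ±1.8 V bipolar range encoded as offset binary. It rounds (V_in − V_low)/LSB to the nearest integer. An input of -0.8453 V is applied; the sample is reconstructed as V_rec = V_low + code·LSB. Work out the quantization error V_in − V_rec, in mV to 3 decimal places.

Step size: 3.6 V ÷ 2^12 = 0.879 mV.
(-0.8453 − (−1.8))/0.000878906 = 1086.2364; round gives code 1086.
Code 1086 maps back to (−1.8) + 1086×0.000878906 V = -0.84550781 V.
Error = -0.8453 − (−0.84550781) = 0.000207812 V = 0.208 mV.

0.208 mV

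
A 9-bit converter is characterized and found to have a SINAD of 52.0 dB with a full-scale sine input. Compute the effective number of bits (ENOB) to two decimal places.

8.35 bits

ENOB = (SINAD − 1.76) / 6.02 = (52.0 − 1.76)/6.02 = 8.346.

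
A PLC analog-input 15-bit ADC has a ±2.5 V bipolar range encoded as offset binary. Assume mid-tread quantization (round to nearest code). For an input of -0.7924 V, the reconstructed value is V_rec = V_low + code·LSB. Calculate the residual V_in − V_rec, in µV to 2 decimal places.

-11.08 µV

Step size: 5 V ÷ 2^15 = 152.59 µV.
(-0.7924 − (−2.5))/0.000152588 = 11190.9274; round gives code 11191.
Code 11191 maps back to (−2.5) + 11191×0.000152588 V = -0.79238892 V.
Error = -0.7924 − (−0.79238892) = -1.1084e-05 V = -11.08 µV.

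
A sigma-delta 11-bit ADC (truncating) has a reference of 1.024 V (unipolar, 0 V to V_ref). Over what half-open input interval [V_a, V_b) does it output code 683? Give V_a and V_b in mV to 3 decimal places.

[341.500 mV, 342.000 mV)

LSB = 1.024/2^11 = 0.500 mV.
V_a = V_low + 683·LSB = 0.3415 V; V_b = V_low + 684·LSB = 0.342 V.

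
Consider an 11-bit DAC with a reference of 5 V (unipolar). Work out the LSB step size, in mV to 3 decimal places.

2.441 mV

Full-scale span = 5 V.
LSB = 5 / 2^11 = 5 / 2048 = 0.00244141 V = 2.441 mV.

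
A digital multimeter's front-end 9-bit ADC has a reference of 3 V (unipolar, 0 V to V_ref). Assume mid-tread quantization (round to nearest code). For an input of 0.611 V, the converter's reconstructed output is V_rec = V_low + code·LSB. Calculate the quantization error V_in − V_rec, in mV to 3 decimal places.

1.625 mV

Step size: 3 V ÷ 2^9 = 5.859 mV.
Scaled input = 104.2773 LSBs, so code = 104.
Code 104 maps back to 0 + 104×0.00585938 V = 0.609375 V.
Difference: 0.001625 V → 1.625 mV.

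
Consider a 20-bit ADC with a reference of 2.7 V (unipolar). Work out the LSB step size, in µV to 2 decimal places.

2.57 µV

Full-scale span = 2.7 V.
LSB = 2.7 / 2^20 = 2.7 / 1048576 = 2.57492e-06 V = 2.57 µV.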